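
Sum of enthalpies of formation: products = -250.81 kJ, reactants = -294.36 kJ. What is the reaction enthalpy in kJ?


dH_rxn = sum(dH_f products) - sum(dH_f reactants)
dH_rxn = -250.81 - (-294.36)
dH_rxn = 43.55 kJ:

43.55 kJ


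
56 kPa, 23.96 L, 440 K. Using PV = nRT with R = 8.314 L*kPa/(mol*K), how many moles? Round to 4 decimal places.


PV = nRT, solve for n = PV / (RT).
PV = 56 * 23.96 = 1341.76
RT = 8.314 * 440 = 3658.16
n = 1341.76 / 3658.16
n = 0.36678549 mol, rounded to 4 dp:

0.3668 mol


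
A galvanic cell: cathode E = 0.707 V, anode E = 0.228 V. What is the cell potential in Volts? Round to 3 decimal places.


Standard cell potential: E_cell = E_cathode - E_anode.
E_cell = 0.707 - (0.228)
E_cell = 0.479 V, rounded to 3 dp:

0.479 V


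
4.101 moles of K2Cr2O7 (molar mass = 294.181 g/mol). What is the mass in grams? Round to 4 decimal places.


mass = n * M
mass = 4.101 * 294.181
mass = 1206.436281 g, rounded to 4 dp:

1206.4363 g


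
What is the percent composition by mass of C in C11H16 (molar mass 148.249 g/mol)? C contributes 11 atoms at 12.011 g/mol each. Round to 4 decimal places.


pct = 100 * (n_elem * M_elem) / M_total
mass_contribution = 11 * 12.011 = 132.121 g/mol
pct = 100 * 132.121 / 148.249
pct = 89.12100588 %, rounded to 4 dp:

89.1210 %


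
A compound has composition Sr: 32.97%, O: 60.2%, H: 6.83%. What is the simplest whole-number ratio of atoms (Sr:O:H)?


Assume 100 g of compound, divide each mass% by atomic mass to get moles, then normalize by the smallest to get a raw atom ratio.
Moles per 100 g: Sr: 32.97/87.62 = 0.3763, O: 60.2/15.999 = 3.7627, H: 6.83/1.008 = 6.7758
Raw ratio (divide by min = 0.3763): Sr: 1.0, O: 10.0, H: 18.007
Multiply by 1 to clear fractions: Sr: 1.0 ~= 1, O: 10.0 ~= 10, H: 18.007 ~= 18
Reduce by GCD to get the simplest whole-number ratio:

1:10:18


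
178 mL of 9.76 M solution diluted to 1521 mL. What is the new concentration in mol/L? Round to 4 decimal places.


Dilution: M1*V1 = M2*V2, solve for M2.
M2 = M1*V1 / V2
M2 = 9.76 * 178 / 1521
M2 = 1737.28 / 1521
M2 = 1.14219592 mol/L, rounded to 4 dp:

1.1422 mol/L


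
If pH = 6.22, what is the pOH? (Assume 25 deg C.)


At 25 deg C, pH + pOH = 14.
pOH = 14 - pH = 14 - 6.22
pOH = 7.78:

7.78


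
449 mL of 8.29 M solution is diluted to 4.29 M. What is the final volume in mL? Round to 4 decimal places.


Dilution: M1*V1 = M2*V2, solve for V2.
V2 = M1*V1 / M2
V2 = 8.29 * 449 / 4.29
V2 = 3722.21 / 4.29
V2 = 867.64801865 mL, rounded to 4 dp:

867.6480 mL


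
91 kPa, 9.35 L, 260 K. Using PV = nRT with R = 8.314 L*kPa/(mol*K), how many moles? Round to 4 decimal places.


PV = nRT, solve for n = PV / (RT).
PV = 91 * 9.35 = 850.85
RT = 8.314 * 260 = 2161.64
n = 850.85 / 2161.64
n = 0.39361318 mol, rounded to 4 dp:

0.3936 mol


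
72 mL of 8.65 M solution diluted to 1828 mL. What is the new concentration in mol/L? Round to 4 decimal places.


Dilution: M1*V1 = M2*V2, solve for M2.
M2 = M1*V1 / V2
M2 = 8.65 * 72 / 1828
M2 = 622.8 / 1828
M2 = 0.34070022 mol/L, rounded to 4 dp:

0.3407 mol/L


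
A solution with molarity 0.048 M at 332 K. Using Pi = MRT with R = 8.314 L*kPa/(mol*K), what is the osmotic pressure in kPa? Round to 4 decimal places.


Osmotic pressure (van't Hoff): Pi = M*R*T.
RT = 8.314 * 332 = 2760.248
Pi = 0.048 * 2760.248
Pi = 132.491904 kPa, rounded to 4 dp:

132.4919 kPa


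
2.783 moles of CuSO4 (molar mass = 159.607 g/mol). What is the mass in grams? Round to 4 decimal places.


mass = n * M
mass = 2.783 * 159.607
mass = 444.186281 g, rounded to 4 dp:

444.1863 g


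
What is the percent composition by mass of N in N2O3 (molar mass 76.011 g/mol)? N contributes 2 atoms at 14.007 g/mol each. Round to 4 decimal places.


pct = 100 * (n_elem * M_elem) / M_total
mass_contribution = 2 * 14.007 = 28.014 g/mol
pct = 100 * 28.014 / 76.011
pct = 36.85519201 %, rounded to 4 dp:

36.8552 %


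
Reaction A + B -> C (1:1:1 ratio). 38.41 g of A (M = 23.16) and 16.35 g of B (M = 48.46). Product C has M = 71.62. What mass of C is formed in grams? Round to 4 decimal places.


Find moles of each reactant; the smaller value is the limiting reagent in a 1:1:1 reaction, so moles_C equals moles of the limiter.
n_A = mass_A / M_A = 38.41 / 23.16 = 1.658463 mol
n_B = mass_B / M_B = 16.35 / 48.46 = 0.337392 mol
Limiting reagent: B (smaller), n_limiting = 0.337392 mol
mass_C = n_limiting * M_C = 0.337392 * 71.62
mass_C = 24.16401504 g, rounded to 4 dp:

24.1640 g


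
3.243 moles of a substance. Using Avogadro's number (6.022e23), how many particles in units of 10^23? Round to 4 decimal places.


N = n * NA, then divide by 1e23 for the requested units.
N / 1e23 = n * 6.022
N / 1e23 = 3.243 * 6.022
N / 1e23 = 19.529346, rounded to 4 dp:

19.5293


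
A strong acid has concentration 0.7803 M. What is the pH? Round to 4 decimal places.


A strong acid dissociates completely, so [H+] equals the given concentration.
pH = -log10([H+]) = -log10(0.7803)
pH = 0.10773839, rounded to 4 dp:

0.1077


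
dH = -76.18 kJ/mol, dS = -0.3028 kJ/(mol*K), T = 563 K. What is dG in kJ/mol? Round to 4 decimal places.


Gibbs: dG = dH - T*dS (consistent units, dS already in kJ/(mol*K)).
T*dS = 563 * -0.3028 = -170.4764
dG = -76.18 - (-170.4764)
dG = 94.2964 kJ/mol, rounded to 4 dp:

94.2964 kJ/mol


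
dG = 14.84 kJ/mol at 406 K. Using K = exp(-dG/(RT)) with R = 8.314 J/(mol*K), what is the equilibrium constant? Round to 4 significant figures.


dG is in kJ/mol; multiply by 1000 to match R in J/(mol*K).
RT = 8.314 * 406 = 3375.484 J/mol
exponent = -dG*1000 / (RT) = -(14.84*1000) / 3375.484 = -4.39640656
K = exp(-4.39640656)
K = 0.012321537, rounded to 4 significant figures:

0.01232


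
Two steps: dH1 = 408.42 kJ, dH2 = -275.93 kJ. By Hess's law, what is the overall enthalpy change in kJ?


Hess's law: enthalpy is a state function, so add the step enthalpies.
dH_total = dH1 + dH2 = 408.42 + (-275.93)
dH_total = 132.49 kJ:

132.49 kJ


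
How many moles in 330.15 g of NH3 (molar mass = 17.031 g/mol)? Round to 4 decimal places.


n = mass / M
n = 330.15 / 17.031
n = 19.38523868 mol, rounded to 4 dp:

19.3852 mol


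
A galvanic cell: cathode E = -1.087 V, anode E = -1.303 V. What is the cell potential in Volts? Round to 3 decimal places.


Standard cell potential: E_cell = E_cathode - E_anode.
E_cell = -1.087 - (-1.303)
E_cell = 0.216 V, rounded to 3 dp:

0.216 V


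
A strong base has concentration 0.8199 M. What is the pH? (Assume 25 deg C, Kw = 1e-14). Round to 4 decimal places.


A strong base dissociates completely, so [OH-] equals the given concentration.
pOH = -log10([OH-]) = -log10(0.8199) = 0.086239
pH = 14 - pOH = 14 - 0.086239
pH = 13.913761, rounded to 4 dp:

13.9138


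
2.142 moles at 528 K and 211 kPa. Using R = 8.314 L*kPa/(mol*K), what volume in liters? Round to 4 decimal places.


PV = nRT, solve for V = nRT / P.
nRT = 2.142 * 8.314 * 528 = 9402.9345
V = 9402.9345 / 211
V = 44.56367062 L, rounded to 4 dp:

44.5637 L


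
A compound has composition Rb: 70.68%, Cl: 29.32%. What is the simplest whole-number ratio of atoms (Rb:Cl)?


Assume 100 g of compound, divide each mass% by atomic mass to get moles, then normalize by the smallest to get a raw atom ratio.
Moles per 100 g: Rb: 70.68/85.468 = 0.827, Cl: 29.32/35.453 = 0.827
Raw ratio (divide by min = 0.827): Rb: 1.0, Cl: 1.0
Multiply by 1 to clear fractions: Rb: 1.0 ~= 1, Cl: 1.0 ~= 1
Reduce by GCD to get the simplest whole-number ratio:

1:1


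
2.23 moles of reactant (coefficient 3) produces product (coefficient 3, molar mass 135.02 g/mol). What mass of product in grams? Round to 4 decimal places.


Use the coefficient ratio to convert reactant moles to product moles, then multiply by the product's molar mass.
moles_P = moles_R * (coeff_P / coeff_R) = 2.23 * (3/3) = 2.23
mass_P = moles_P * M_P = 2.23 * 135.02
mass_P = 301.0946 g, rounded to 4 dp:

301.0946 g


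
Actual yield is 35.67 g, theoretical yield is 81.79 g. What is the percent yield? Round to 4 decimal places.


% yield = 100 * actual / theoretical
% yield = 100 * 35.67 / 81.79
% yield = 43.61168847 %, rounded to 4 dp:

43.6117 %


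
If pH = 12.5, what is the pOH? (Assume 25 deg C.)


At 25 deg C, pH + pOH = 14.
pOH = 14 - pH = 14 - 12.5
pOH = 1.5:

1.50


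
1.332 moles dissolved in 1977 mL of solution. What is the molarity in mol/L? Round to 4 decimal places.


Convert volume to liters: V_L = V_mL / 1000.
V_L = 1977 / 1000 = 1.977 L
M = n / V_L = 1.332 / 1.977
M = 0.6737481 mol/L, rounded to 4 dp:

0.6737 mol/L


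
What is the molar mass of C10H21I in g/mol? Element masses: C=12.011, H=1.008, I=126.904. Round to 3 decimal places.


M = sum(count * atomic_mass) over atoms.
M = 10*12.011 + 21*1.008 + 1*126.904
M = 120.11 + 21.168 + 126.904
M = 268.182 g/mol, rounded to 3 dp:

268.182 g/mol


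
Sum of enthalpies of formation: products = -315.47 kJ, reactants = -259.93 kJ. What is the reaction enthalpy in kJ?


dH_rxn = sum(dH_f products) - sum(dH_f reactants)
dH_rxn = -315.47 - (-259.93)
dH_rxn = -55.54 kJ:

-55.54 kJ


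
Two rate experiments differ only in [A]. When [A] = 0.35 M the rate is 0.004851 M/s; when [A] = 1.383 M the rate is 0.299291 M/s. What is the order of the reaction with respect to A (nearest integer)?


Rate is proportional to [A]^n, so rate2/rate1 = ([A]2/[A]1)^n. Take logs to solve for n.
rate2/rate1 = 0.299291 / 0.004851 = 61.6968
[A]2/[A]1 = 1.383 / 0.35 = 3.9514
n = ln(61.6968) / ln(3.9514) = 3.0
Nearest integer order:

3


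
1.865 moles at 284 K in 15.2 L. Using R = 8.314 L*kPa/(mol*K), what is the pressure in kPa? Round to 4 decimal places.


PV = nRT, solve for P = nRT / V.
nRT = 1.865 * 8.314 * 284 = 4403.5932
P = 4403.5932 / 15.2
P = 289.71007895 kPa, rounded to 4 dp:

289.7101 kPa


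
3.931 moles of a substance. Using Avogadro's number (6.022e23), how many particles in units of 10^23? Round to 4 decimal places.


N = n * NA, then divide by 1e23 for the requested units.
N / 1e23 = n * 6.022
N / 1e23 = 3.931 * 6.022
N / 1e23 = 23.672482, rounded to 4 dp:

23.6725


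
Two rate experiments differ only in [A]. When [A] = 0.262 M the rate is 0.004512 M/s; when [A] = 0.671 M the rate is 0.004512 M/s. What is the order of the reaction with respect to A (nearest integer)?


Rate is proportional to [A]^n, so rate2/rate1 = ([A]2/[A]1)^n. Take logs to solve for n.
rate2/rate1 = 0.004512 / 0.004512 = 1.0
[A]2/[A]1 = 0.671 / 0.262 = 2.5611
n = ln(1.0) / ln(2.5611) = 0.0
Nearest integer order:

0


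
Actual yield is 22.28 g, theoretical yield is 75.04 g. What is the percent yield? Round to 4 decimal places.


% yield = 100 * actual / theoretical
% yield = 100 * 22.28 / 75.04
% yield = 29.69083156 %, rounded to 4 dp:

29.6908 %


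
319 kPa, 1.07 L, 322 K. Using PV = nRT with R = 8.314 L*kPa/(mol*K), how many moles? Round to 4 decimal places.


PV = nRT, solve for n = PV / (RT).
PV = 319 * 1.07 = 341.33
RT = 8.314 * 322 = 2677.108
n = 341.33 / 2677.108
n = 0.12749953 mol, rounded to 4 dp:

0.1275 mol


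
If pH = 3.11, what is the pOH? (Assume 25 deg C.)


At 25 deg C, pH + pOH = 14.
pOH = 14 - pH = 14 - 3.11
pOH = 10.89:

10.89


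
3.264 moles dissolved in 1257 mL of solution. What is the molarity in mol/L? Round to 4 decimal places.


Convert volume to liters: V_L = V_mL / 1000.
V_L = 1257 / 1000 = 1.257 L
M = n / V_L = 3.264 / 1.257
M = 2.59665871 mol/L, rounded to 4 dp:

2.5967 mol/L


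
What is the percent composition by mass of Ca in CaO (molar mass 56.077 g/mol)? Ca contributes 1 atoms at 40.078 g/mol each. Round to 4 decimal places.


pct = 100 * (n_elem * M_elem) / M_total
mass_contribution = 1 * 40.078 = 40.078 g/mol
pct = 100 * 40.078 / 56.077
pct = 71.46958646 %, rounded to 4 dp:

71.4696 %


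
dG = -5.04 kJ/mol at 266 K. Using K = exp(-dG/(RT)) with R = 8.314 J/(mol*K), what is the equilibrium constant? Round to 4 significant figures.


dG is in kJ/mol; multiply by 1000 to match R in J/(mol*K).
RT = 8.314 * 266 = 2211.524 J/mol
exponent = -dG*1000 / (RT) = -(-5.04*1000) / 2211.524 = 2.27897142
K = exp(2.27897142)
K = 9.7666295, rounded to 4 significant figures:

9.767


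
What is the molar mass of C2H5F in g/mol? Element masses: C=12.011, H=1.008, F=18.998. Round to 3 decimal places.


M = sum(count * atomic_mass) over atoms.
M = 2*12.011 + 5*1.008 + 1*18.998
M = 24.022 + 5.04 + 18.998
M = 48.06 g/mol, rounded to 3 dp:

48.060 g/mol


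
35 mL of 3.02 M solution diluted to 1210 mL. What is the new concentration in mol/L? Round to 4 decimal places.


Dilution: M1*V1 = M2*V2, solve for M2.
M2 = M1*V1 / V2
M2 = 3.02 * 35 / 1210
M2 = 105.7 / 1210
M2 = 0.08735537 mol/L, rounded to 4 dp:

0.0874 mol/L


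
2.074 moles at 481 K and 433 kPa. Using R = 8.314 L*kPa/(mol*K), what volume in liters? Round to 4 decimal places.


PV = nRT, solve for V = nRT / P.
nRT = 2.074 * 8.314 * 481 = 8293.9965
V = 8293.9965 / 433
V = 19.15472633 L, rounded to 4 dp:

19.1547 L


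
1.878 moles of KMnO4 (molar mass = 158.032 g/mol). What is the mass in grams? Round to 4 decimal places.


mass = n * M
mass = 1.878 * 158.032
mass = 296.784096 g, rounded to 4 dp:

296.7841 g


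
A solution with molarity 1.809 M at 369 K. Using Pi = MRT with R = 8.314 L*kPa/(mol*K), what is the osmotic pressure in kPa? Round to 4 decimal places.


Osmotic pressure (van't Hoff): Pi = M*R*T.
RT = 8.314 * 369 = 3067.866
Pi = 1.809 * 3067.866
Pi = 5549.769594 kPa, rounded to 4 dp:

5549.7696 kPa


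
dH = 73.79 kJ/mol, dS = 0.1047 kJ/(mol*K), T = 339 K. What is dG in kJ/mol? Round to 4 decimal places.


Gibbs: dG = dH - T*dS (consistent units, dS already in kJ/(mol*K)).
T*dS = 339 * 0.1047 = 35.4933
dG = 73.79 - (35.4933)
dG = 38.2967 kJ/mol, rounded to 4 dp:

38.2967 kJ/mol


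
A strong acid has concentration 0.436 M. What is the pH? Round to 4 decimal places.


A strong acid dissociates completely, so [H+] equals the given concentration.
pH = -log10([H+]) = -log10(0.436)
pH = 0.36051351, rounded to 4 dp:

0.3605


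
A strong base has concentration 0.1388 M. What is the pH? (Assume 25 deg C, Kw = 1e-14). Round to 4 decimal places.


A strong base dissociates completely, so [OH-] equals the given concentration.
pOH = -log10([OH-]) = -log10(0.1388) = 0.857611
pH = 14 - pOH = 14 - 0.857611
pH = 13.142389, rounded to 4 dp:

13.1424


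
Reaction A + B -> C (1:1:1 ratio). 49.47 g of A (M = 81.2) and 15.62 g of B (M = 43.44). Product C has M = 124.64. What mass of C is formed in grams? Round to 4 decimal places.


Find moles of each reactant; the smaller value is the limiting reagent in a 1:1:1 reaction, so moles_C equals moles of the limiter.
n_A = mass_A / M_A = 49.47 / 81.2 = 0.609236 mol
n_B = mass_B / M_B = 15.62 / 43.44 = 0.359576 mol
Limiting reagent: B (smaller), n_limiting = 0.359576 mol
mass_C = n_limiting * M_C = 0.359576 * 124.64
mass_C = 44.81755264 g, rounded to 4 dp:

44.8176 g


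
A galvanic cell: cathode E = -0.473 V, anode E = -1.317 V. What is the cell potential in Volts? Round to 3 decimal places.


Standard cell potential: E_cell = E_cathode - E_anode.
E_cell = -0.473 - (-1.317)
E_cell = 0.844 V, rounded to 3 dp:

0.844 V


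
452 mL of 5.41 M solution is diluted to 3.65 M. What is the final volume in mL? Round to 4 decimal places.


Dilution: M1*V1 = M2*V2, solve for V2.
V2 = M1*V1 / M2
V2 = 5.41 * 452 / 3.65
V2 = 2445.32 / 3.65
V2 = 669.95068493 mL, rounded to 4 dp:

669.9507 mL


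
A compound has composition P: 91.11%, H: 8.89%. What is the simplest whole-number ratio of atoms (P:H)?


Assume 100 g of compound, divide each mass% by atomic mass to get moles, then normalize by the smallest to get a raw atom ratio.
Moles per 100 g: P: 91.11/30.974 = 2.9415, H: 8.89/1.008 = 8.8194
Raw ratio (divide by min = 2.9415): P: 1.0, H: 2.998
Multiply by 1 to clear fractions: P: 1.0 ~= 1, H: 2.998 ~= 3
Reduce by GCD to get the simplest whole-number ratio:

1:3


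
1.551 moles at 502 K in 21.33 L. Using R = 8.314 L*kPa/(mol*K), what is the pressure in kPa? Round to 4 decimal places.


PV = nRT, solve for P = nRT / V.
nRT = 1.551 * 8.314 * 502 = 6473.297
P = 6473.297 / 21.33
P = 303.48321613 kPa, rounded to 4 dp:

303.4832 kPa


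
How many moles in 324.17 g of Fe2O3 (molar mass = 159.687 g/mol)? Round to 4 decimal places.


n = mass / M
n = 324.17 / 159.687
n = 2.03003375 mol, rounded to 4 dp:

2.0300 mol


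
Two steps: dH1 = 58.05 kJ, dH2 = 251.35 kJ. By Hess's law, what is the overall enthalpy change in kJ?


Hess's law: enthalpy is a state function, so add the step enthalpies.
dH_total = dH1 + dH2 = 58.05 + (251.35)
dH_total = 309.4 kJ:

309.40 kJ


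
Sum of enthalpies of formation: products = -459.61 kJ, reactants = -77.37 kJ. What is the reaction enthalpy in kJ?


dH_rxn = sum(dH_f products) - sum(dH_f reactants)
dH_rxn = -459.61 - (-77.37)
dH_rxn = -382.24 kJ:

-382.24 kJ


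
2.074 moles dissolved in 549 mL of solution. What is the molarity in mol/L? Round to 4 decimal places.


Convert volume to liters: V_L = V_mL / 1000.
V_L = 549 / 1000 = 0.549 L
M = n / V_L = 2.074 / 0.549
M = 3.77777778 mol/L, rounded to 4 dp:

3.7778 mol/L


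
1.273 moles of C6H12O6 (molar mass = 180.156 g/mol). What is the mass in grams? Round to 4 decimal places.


mass = n * M
mass = 1.273 * 180.156
mass = 229.338588 g, rounded to 4 dp:

229.3386 g


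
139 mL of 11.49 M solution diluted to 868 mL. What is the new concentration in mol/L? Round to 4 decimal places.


Dilution: M1*V1 = M2*V2, solve for M2.
M2 = M1*V1 / V2
M2 = 11.49 * 139 / 868
M2 = 1597.11 / 868
M2 = 1.83998848 mol/L, rounded to 4 dp:

1.8400 mol/L


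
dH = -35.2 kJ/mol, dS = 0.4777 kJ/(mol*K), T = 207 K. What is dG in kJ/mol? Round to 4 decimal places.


Gibbs: dG = dH - T*dS (consistent units, dS already in kJ/(mol*K)).
T*dS = 207 * 0.4777 = 98.8839
dG = -35.2 - (98.8839)
dG = -134.0839 kJ/mol, rounded to 4 dp:

-134.0839 kJ/mol


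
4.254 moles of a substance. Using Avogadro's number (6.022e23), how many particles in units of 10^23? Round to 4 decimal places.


N = n * NA, then divide by 1e23 for the requested units.
N / 1e23 = n * 6.022
N / 1e23 = 4.254 * 6.022
N / 1e23 = 25.617588, rounded to 4 dp:

25.6176


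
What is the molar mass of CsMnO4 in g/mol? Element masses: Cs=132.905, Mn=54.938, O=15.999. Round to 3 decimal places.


M = sum(count * atomic_mass) over atoms.
M = 1*132.905 + 1*54.938 + 4*15.999
M = 132.905 + 54.938 + 63.996
M = 251.839 g/mol, rounded to 3 dp:

251.839 g/mol


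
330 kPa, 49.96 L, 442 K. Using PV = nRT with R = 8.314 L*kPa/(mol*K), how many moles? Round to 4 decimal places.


PV = nRT, solve for n = PV / (RT).
PV = 330 * 49.96 = 16486.8
RT = 8.314 * 442 = 3674.788
n = 16486.8 / 3674.788
n = 4.48646289 mol, rounded to 4 dp:

4.4865 mol


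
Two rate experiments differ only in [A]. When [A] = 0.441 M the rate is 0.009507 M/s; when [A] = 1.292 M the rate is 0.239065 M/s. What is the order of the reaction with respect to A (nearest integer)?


Rate is proportional to [A]^n, so rate2/rate1 = ([A]2/[A]1)^n. Take logs to solve for n.
rate2/rate1 = 0.239065 / 0.009507 = 25.1462
[A]2/[A]1 = 1.292 / 0.441 = 2.9297
n = ln(25.1462) / ln(2.9297) = 3.0
Nearest integer order:

3


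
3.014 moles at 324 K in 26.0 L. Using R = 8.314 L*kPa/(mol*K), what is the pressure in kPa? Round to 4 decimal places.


PV = nRT, solve for P = nRT / V.
nRT = 3.014 * 8.314 * 324 = 8118.9203
P = 8118.9203 / 26.0
P = 312.26616538 kPa, rounded to 4 dp:

312.2662 kPa


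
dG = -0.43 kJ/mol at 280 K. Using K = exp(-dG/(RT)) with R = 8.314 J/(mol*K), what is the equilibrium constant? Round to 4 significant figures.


dG is in kJ/mol; multiply by 1000 to match R in J/(mol*K).
RT = 8.314 * 280 = 2327.92 J/mol
exponent = -dG*1000 / (RT) = -(-0.43*1000) / 2327.92 = 0.18471425
K = exp(0.18471425)
K = 1.2028747, rounded to 4 significant figures:

1.203


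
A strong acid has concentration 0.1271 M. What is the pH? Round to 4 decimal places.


A strong acid dissociates completely, so [H+] equals the given concentration.
pH = -log10([H+]) = -log10(0.1271)
pH = 0.89585445, rounded to 4 dp:

0.8959


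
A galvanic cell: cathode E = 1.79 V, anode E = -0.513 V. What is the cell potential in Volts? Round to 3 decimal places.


Standard cell potential: E_cell = E_cathode - E_anode.
E_cell = 1.79 - (-0.513)
E_cell = 2.303 V, rounded to 3 dp:

2.303 V


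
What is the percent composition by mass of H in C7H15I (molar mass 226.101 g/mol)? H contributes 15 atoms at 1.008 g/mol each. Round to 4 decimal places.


pct = 100 * (n_elem * M_elem) / M_total
mass_contribution = 15 * 1.008 = 15.12 g/mol
pct = 100 * 15.12 / 226.101
pct = 6.68727692 %, rounded to 4 dp:

6.6873 %


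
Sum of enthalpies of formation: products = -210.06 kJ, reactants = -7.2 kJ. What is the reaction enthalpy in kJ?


dH_rxn = sum(dH_f products) - sum(dH_f reactants)
dH_rxn = -210.06 - (-7.2)
dH_rxn = -202.86 kJ:

-202.86 kJ


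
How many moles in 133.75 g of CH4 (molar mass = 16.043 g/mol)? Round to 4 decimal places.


n = mass / M
n = 133.75 / 16.043
n = 8.33696939 mol, rounded to 4 dp:

8.3370 mol


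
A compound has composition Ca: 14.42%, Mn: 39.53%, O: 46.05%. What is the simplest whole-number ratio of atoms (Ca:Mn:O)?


Assume 100 g of compound, divide each mass% by atomic mass to get moles, then normalize by the smallest to get a raw atom ratio.
Moles per 100 g: Ca: 14.42/40.078 = 0.3598, Mn: 39.53/54.938 = 0.7195, O: 46.05/15.999 = 2.8783
Raw ratio (divide by min = 0.3598): Ca: 1.0, Mn: 2.0, O: 8.0
Multiply by 1 to clear fractions: Ca: 1.0 ~= 1, Mn: 2.0 ~= 2, O: 8.0 ~= 8
Reduce by GCD to get the simplest whole-number ratio:

1:2:8


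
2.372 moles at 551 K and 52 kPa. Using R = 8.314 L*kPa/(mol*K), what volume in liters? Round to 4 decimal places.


PV = nRT, solve for V = nRT / P.
nRT = 2.372 * 8.314 * 551 = 10866.1652
V = 10866.1652 / 52
V = 208.96471538 L, rounded to 4 dp:

208.9647 L


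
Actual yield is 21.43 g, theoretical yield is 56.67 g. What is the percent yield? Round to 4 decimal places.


% yield = 100 * actual / theoretical
% yield = 100 * 21.43 / 56.67
% yield = 37.81542262 %, rounded to 4 dp:

37.8154 %


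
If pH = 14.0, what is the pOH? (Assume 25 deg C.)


At 25 deg C, pH + pOH = 14.
pOH = 14 - pH = 14 - 14.0
pOH = 0.0:

0.00


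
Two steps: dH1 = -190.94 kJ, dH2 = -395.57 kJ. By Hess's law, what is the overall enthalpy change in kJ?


Hess's law: enthalpy is a state function, so add the step enthalpies.
dH_total = dH1 + dH2 = -190.94 + (-395.57)
dH_total = -586.51 kJ:

-586.51 kJ


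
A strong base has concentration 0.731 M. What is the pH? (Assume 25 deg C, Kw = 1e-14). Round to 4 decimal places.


A strong base dissociates completely, so [OH-] equals the given concentration.
pOH = -log10([OH-]) = -log10(0.731) = 0.136083
pH = 14 - pOH = 14 - 0.136083
pH = 13.863917, rounded to 4 dp:

13.8639


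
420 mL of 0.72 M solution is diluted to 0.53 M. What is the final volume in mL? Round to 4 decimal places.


Dilution: M1*V1 = M2*V2, solve for V2.
V2 = M1*V1 / M2
V2 = 0.72 * 420 / 0.53
V2 = 302.4 / 0.53
V2 = 570.56603774 mL, rounded to 4 dp:

570.5660 mL


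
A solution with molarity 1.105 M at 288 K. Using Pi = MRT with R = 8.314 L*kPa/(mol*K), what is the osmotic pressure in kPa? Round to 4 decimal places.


Osmotic pressure (van't Hoff): Pi = M*R*T.
RT = 8.314 * 288 = 2394.432
Pi = 1.105 * 2394.432
Pi = 2645.84736 kPa, rounded to 4 dp:

2645.8474 kPa


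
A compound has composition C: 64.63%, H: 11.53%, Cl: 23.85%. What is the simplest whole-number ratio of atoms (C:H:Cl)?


Assume 100 g of compound, divide each mass% by atomic mass to get moles, then normalize by the smallest to get a raw atom ratio.
Moles per 100 g: C: 64.63/12.011 = 5.3809, H: 11.53/1.008 = 11.4385, Cl: 23.85/35.453 = 0.6727
Raw ratio (divide by min = 0.6727): C: 7.999, H: 17.003, Cl: 1.0
Multiply by 1 to clear fractions: C: 7.999 ~= 8, H: 17.003 ~= 17, Cl: 1.0 ~= 1
Reduce by GCD to get the simplest whole-number ratio:

8:17:1


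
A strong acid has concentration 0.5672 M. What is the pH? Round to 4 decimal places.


A strong acid dissociates completely, so [H+] equals the given concentration.
pH = -log10([H+]) = -log10(0.5672)
pH = 0.24626378, rounded to 4 dp:

0.2463


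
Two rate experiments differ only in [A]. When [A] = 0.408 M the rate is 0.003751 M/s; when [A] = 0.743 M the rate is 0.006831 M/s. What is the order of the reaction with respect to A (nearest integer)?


Rate is proportional to [A]^n, so rate2/rate1 = ([A]2/[A]1)^n. Take logs to solve for n.
rate2/rate1 = 0.006831 / 0.003751 = 1.8211
[A]2/[A]1 = 0.743 / 0.408 = 1.8211
n = ln(1.8211) / ln(1.8211) = 1.0
Nearest integer order:

1


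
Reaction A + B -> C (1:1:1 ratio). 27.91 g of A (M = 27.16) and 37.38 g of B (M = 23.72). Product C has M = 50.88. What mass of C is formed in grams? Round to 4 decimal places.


Find moles of each reactant; the smaller value is the limiting reagent in a 1:1:1 reaction, so moles_C equals moles of the limiter.
n_A = mass_A / M_A = 27.91 / 27.16 = 1.027614 mol
n_B = mass_B / M_B = 37.38 / 23.72 = 1.575885 mol
Limiting reagent: A (smaller), n_limiting = 1.027614 mol
mass_C = n_limiting * M_C = 1.027614 * 50.88
mass_C = 52.28500032 g, rounded to 4 dp:

52.2850 g


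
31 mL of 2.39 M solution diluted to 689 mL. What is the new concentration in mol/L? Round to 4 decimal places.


Dilution: M1*V1 = M2*V2, solve for M2.
M2 = M1*V1 / V2
M2 = 2.39 * 31 / 689
M2 = 74.09 / 689
M2 = 0.10753266 mol/L, rounded to 4 dp:

0.1075 mol/L


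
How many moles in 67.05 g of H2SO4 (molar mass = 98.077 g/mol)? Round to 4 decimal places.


n = mass / M
n = 67.05 / 98.077
n = 0.68364652 mol, rounded to 4 dp:

0.6836 mol


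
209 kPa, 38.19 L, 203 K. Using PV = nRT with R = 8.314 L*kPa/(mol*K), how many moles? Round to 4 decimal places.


PV = nRT, solve for n = PV / (RT).
PV = 209 * 38.19 = 7981.71
RT = 8.314 * 203 = 1687.742
n = 7981.71 / 1687.742
n = 4.72922402 mol, rounded to 4 dp:

4.7292 mol


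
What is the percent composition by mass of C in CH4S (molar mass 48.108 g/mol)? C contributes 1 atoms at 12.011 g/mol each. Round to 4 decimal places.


pct = 100 * (n_elem * M_elem) / M_total
mass_contribution = 1 * 12.011 = 12.011 g/mol
pct = 100 * 12.011 / 48.108
pct = 24.9667415 %, rounded to 4 dp:

24.9667 %


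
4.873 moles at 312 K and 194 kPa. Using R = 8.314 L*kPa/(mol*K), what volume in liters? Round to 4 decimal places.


PV = nRT, solve for V = nRT / P.
nRT = 4.873 * 8.314 * 312 = 12640.4061
V = 12640.4061 / 194
V = 65.15673247 L, rounded to 4 dp:

65.1567 L


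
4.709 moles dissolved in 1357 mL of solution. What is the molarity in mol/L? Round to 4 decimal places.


Convert volume to liters: V_L = V_mL / 1000.
V_L = 1357 / 1000 = 1.357 L
M = n / V_L = 4.709 / 1.357
M = 3.47015475 mol/L, rounded to 4 dp:

3.4702 mol/L


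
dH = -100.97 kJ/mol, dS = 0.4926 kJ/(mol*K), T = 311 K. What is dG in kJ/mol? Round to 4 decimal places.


Gibbs: dG = dH - T*dS (consistent units, dS already in kJ/(mol*K)).
T*dS = 311 * 0.4926 = 153.1986
dG = -100.97 - (153.1986)
dG = -254.1686 kJ/mol, rounded to 4 dp:

-254.1686 kJ/mol


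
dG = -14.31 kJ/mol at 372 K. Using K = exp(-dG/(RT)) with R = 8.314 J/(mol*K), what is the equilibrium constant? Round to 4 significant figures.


dG is in kJ/mol; multiply by 1000 to match R in J/(mol*K).
RT = 8.314 * 372 = 3092.808 J/mol
exponent = -dG*1000 / (RT) = -(-14.31*1000) / 3092.808 = 4.62686336
K = exp(4.62686336)
K = 102.19302, rounded to 4 significant figures:

102.2


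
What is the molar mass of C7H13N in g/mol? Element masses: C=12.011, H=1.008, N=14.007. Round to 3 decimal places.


M = sum(count * atomic_mass) over atoms.
M = 7*12.011 + 13*1.008 + 1*14.007
M = 84.077 + 13.104 + 14.007
M = 111.188 g/mol, rounded to 3 dp:

111.188 g/mol


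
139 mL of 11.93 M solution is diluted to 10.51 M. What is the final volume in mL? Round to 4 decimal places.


Dilution: M1*V1 = M2*V2, solve for V2.
V2 = M1*V1 / M2
V2 = 11.93 * 139 / 10.51
V2 = 1658.27 / 10.51
V2 = 157.78020932 mL, rounded to 4 dp:

157.7802 mL


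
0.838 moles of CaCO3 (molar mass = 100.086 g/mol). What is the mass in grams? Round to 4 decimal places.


mass = n * M
mass = 0.838 * 100.086
mass = 83.872068 g, rounded to 4 dp:

83.8721 g


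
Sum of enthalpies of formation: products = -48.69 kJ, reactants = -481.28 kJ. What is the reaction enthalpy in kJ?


dH_rxn = sum(dH_f products) - sum(dH_f reactants)
dH_rxn = -48.69 - (-481.28)
dH_rxn = 432.59 kJ:

432.59 kJ


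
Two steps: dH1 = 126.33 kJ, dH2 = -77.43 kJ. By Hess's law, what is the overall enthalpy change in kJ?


Hess's law: enthalpy is a state function, so add the step enthalpies.
dH_total = dH1 + dH2 = 126.33 + (-77.43)
dH_total = 48.9 kJ:

48.90 kJ


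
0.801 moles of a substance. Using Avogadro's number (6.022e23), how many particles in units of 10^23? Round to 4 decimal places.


N = n * NA, then divide by 1e23 for the requested units.
N / 1e23 = n * 6.022
N / 1e23 = 0.801 * 6.022
N / 1e23 = 4.823622, rounded to 4 dp:

4.8236


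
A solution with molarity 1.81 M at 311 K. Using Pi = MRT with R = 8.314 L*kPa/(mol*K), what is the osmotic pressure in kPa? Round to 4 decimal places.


Osmotic pressure (van't Hoff): Pi = M*R*T.
RT = 8.314 * 311 = 2585.654
Pi = 1.81 * 2585.654
Pi = 4680.03374 kPa, rounded to 4 dp:

4680.0337 kPa


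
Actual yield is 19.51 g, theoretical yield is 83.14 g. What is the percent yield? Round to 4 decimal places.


% yield = 100 * actual / theoretical
% yield = 100 * 19.51 / 83.14
% yield = 23.46644215 %, rounded to 4 dp:

23.4664 %


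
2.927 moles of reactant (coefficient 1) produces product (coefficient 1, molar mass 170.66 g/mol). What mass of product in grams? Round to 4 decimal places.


Use the coefficient ratio to convert reactant moles to product moles, then multiply by the product's molar mass.
moles_P = moles_R * (coeff_P / coeff_R) = 2.927 * (1/1) = 2.927
mass_P = moles_P * M_P = 2.927 * 170.66
mass_P = 499.52182 g, rounded to 4 dp:

499.5218 g


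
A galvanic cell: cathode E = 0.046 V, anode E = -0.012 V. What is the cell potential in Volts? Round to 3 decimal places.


Standard cell potential: E_cell = E_cathode - E_anode.
E_cell = 0.046 - (-0.012)
E_cell = 0.058 V, rounded to 3 dp:

0.058 V


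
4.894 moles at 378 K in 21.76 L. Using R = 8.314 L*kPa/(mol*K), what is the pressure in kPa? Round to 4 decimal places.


PV = nRT, solve for P = nRT / V.
nRT = 4.894 * 8.314 * 378 = 15380.3346
P = 15380.3346 / 21.76
P = 706.81684743 kPa, rounded to 4 dp:

706.8168 kPa


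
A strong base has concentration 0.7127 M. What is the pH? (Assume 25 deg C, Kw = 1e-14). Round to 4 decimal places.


A strong base dissociates completely, so [OH-] equals the given concentration.
pOH = -log10([OH-]) = -log10(0.7127) = 0.147093
pH = 14 - pOH = 14 - 0.147093
pH = 13.852907, rounded to 4 dp:

13.8529


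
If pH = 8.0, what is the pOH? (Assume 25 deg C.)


At 25 deg C, pH + pOH = 14.
pOH = 14 - pH = 14 - 8.0
pOH = 6.0:

6.00


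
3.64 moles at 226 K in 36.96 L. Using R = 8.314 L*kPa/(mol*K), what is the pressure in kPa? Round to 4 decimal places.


PV = nRT, solve for P = nRT / V.
nRT = 3.64 * 8.314 * 226 = 6839.429
P = 6839.429 / 36.96
P = 185.04948593 kPa, rounded to 4 dp:

185.0495 kPa


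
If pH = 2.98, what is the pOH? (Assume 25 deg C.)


At 25 deg C, pH + pOH = 14.
pOH = 14 - pH = 14 - 2.98
pOH = 11.02:

11.02


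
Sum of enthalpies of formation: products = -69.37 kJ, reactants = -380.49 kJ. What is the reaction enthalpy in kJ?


dH_rxn = sum(dH_f products) - sum(dH_f reactants)
dH_rxn = -69.37 - (-380.49)
dH_rxn = 311.12 kJ:

311.12 kJ


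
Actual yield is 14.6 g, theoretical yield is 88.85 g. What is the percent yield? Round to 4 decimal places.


% yield = 100 * actual / theoretical
% yield = 100 * 14.6 / 88.85
% yield = 16.43218908 %, rounded to 4 dp:

16.4322 %


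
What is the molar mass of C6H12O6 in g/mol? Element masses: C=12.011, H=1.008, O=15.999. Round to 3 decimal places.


M = sum(count * atomic_mass) over atoms.
M = 6*12.011 + 12*1.008 + 6*15.999
M = 72.066 + 12.096 + 95.994
M = 180.156 g/mol, rounded to 3 dp:

180.156 g/mol


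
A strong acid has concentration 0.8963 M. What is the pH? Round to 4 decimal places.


A strong acid dissociates completely, so [H+] equals the given concentration.
pH = -log10([H+]) = -log10(0.8963)
pH = 0.0475466, rounded to 4 dp:

0.0475


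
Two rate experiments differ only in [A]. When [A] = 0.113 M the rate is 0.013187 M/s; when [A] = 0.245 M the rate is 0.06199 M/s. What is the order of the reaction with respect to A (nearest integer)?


Rate is proportional to [A]^n, so rate2/rate1 = ([A]2/[A]1)^n. Take logs to solve for n.
rate2/rate1 = 0.06199 / 0.013187 = 4.7008
[A]2/[A]1 = 0.245 / 0.113 = 2.1681
n = ln(4.7008) / ln(2.1681) = 2.0
Nearest integer order:

2


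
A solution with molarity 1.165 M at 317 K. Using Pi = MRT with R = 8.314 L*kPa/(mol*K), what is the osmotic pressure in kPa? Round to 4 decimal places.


Osmotic pressure (van't Hoff): Pi = M*R*T.
RT = 8.314 * 317 = 2635.538
Pi = 1.165 * 2635.538
Pi = 3070.40177 kPa, rounded to 4 dp:

3070.4018 kPa


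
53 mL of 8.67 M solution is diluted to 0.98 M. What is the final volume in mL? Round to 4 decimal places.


Dilution: M1*V1 = M2*V2, solve for V2.
V2 = M1*V1 / M2
V2 = 8.67 * 53 / 0.98
V2 = 459.51 / 0.98
V2 = 468.8877551 mL, rounded to 4 dp:

468.8878 mL


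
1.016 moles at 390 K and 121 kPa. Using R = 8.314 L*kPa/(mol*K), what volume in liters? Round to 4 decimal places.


PV = nRT, solve for V = nRT / P.
nRT = 1.016 * 8.314 * 390 = 3294.3394
V = 3294.3394 / 121
V = 27.22594545 L, rounded to 4 dp:

27.2259 L


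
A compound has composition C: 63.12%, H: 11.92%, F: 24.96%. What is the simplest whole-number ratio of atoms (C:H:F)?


Assume 100 g of compound, divide each mass% by atomic mass to get moles, then normalize by the smallest to get a raw atom ratio.
Moles per 100 g: C: 63.12/12.011 = 5.2552, H: 11.92/1.008 = 11.8254, F: 24.96/18.998 = 1.3138
Raw ratio (divide by min = 1.3138): C: 4.0, H: 9.001, F: 1.0
Multiply by 1 to clear fractions: C: 4.0 ~= 4, H: 9.001 ~= 9, F: 1.0 ~= 1
Reduce by GCD to get the simplest whole-number ratio:

4:9:1


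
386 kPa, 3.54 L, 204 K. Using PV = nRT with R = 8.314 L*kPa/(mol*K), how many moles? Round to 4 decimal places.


PV = nRT, solve for n = PV / (RT).
PV = 386 * 3.54 = 1366.44
RT = 8.314 * 204 = 1696.056
n = 1366.44 / 1696.056
n = 0.80565736 mol, rounded to 4 dp:

0.8057 mol


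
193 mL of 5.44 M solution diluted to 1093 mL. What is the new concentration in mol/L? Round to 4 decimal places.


Dilution: M1*V1 = M2*V2, solve for M2.
M2 = M1*V1 / V2
M2 = 5.44 * 193 / 1093
M2 = 1049.92 / 1093
M2 = 0.96058554 mol/L, rounded to 4 dp:

0.9606 mol/L


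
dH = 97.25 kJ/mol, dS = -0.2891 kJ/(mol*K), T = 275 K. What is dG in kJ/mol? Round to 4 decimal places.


Gibbs: dG = dH - T*dS (consistent units, dS already in kJ/(mol*K)).
T*dS = 275 * -0.2891 = -79.5025
dG = 97.25 - (-79.5025)
dG = 176.7525 kJ/mol, rounded to 4 dp:

176.7525 kJ/mol


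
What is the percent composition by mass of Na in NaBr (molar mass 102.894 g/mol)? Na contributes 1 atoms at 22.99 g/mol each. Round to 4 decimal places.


pct = 100 * (n_elem * M_elem) / M_total
mass_contribution = 1 * 22.99 = 22.99 g/mol
pct = 100 * 22.99 / 102.894
pct = 22.34338251 %, rounded to 4 dp:

22.3434 %


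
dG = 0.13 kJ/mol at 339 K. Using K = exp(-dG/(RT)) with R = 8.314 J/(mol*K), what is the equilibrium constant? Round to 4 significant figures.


dG is in kJ/mol; multiply by 1000 to match R in J/(mol*K).
RT = 8.314 * 339 = 2818.446 J/mol
exponent = -dG*1000 / (RT) = -(0.13*1000) / 2818.446 = -0.04612471
K = exp(-0.04612471)
K = 0.95492287, rounded to 4 significant figures:

0.9549


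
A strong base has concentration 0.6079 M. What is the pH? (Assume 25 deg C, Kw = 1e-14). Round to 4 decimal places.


A strong base dissociates completely, so [OH-] equals the given concentration.
pOH = -log10([OH-]) = -log10(0.6079) = 0.216168
pH = 14 - pOH = 14 - 0.216168
pH = 13.783832, rounded to 4 dp:

13.7838


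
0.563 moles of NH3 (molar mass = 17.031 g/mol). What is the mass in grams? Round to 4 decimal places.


mass = n * M
mass = 0.563 * 17.031
mass = 9.588453 g, rounded to 4 dp:

9.5885 g


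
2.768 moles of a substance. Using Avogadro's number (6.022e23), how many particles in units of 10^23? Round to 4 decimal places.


N = n * NA, then divide by 1e23 for the requested units.
N / 1e23 = n * 6.022
N / 1e23 = 2.768 * 6.022
N / 1e23 = 16.668896, rounded to 4 dp:

16.6689


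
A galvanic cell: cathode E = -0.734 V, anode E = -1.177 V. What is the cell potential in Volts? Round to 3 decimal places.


Standard cell potential: E_cell = E_cathode - E_anode.
E_cell = -0.734 - (-1.177)
E_cell = 0.443 V, rounded to 3 dp:

0.443 V


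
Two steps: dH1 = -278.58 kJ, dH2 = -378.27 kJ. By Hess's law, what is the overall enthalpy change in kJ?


Hess's law: enthalpy is a state function, so add the step enthalpies.
dH_total = dH1 + dH2 = -278.58 + (-378.27)
dH_total = -656.85 kJ:

-656.85 kJ


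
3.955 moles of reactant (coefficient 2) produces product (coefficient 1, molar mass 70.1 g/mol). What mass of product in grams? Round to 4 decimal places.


Use the coefficient ratio to convert reactant moles to product moles, then multiply by the product's molar mass.
moles_P = moles_R * (coeff_P / coeff_R) = 3.955 * (1/2) = 1.9775
mass_P = moles_P * M_P = 1.9775 * 70.1
mass_P = 138.62275 g, rounded to 4 dp:

138.6228 g


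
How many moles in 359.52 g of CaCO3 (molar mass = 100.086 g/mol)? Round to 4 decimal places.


n = mass / M
n = 359.52 / 100.086
n = 3.59211078 mol, rounded to 4 dp:

3.5921 mol


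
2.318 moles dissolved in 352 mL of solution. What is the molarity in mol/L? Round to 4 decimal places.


Convert volume to liters: V_L = V_mL / 1000.
V_L = 352 / 1000 = 0.352 L
M = n / V_L = 2.318 / 0.352
M = 6.58522727 mol/L, rounded to 4 dp:

6.5852 mol/L


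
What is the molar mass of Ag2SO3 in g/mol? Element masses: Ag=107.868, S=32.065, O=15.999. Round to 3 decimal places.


M = sum(count * atomic_mass) over atoms.
M = 2*107.868 + 1*32.065 + 3*15.999
M = 215.736 + 32.065 + 47.997
M = 295.798 g/mol, rounded to 3 dp:

295.798 g/mol


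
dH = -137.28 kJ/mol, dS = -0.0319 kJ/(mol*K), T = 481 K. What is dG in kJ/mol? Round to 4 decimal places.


Gibbs: dG = dH - T*dS (consistent units, dS already in kJ/(mol*K)).
T*dS = 481 * -0.0319 = -15.3439
dG = -137.28 - (-15.3439)
dG = -121.9361 kJ/mol, rounded to 4 dp:

-121.9361 kJ/mol


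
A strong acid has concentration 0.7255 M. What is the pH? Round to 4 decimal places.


A strong acid dissociates completely, so [H+] equals the given concentration.
pH = -log10([H+]) = -log10(0.7255)
pH = 0.13936258, rounded to 4 dp:

0.1394


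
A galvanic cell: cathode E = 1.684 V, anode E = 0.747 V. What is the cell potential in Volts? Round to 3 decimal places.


Standard cell potential: E_cell = E_cathode - E_anode.
E_cell = 1.684 - (0.747)
E_cell = 0.937 V, rounded to 3 dp:

0.937 V


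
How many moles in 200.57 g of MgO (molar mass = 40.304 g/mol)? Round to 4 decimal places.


n = mass / M
n = 200.57 / 40.304
n = 4.97642914 mol, rounded to 4 dp:

4.9764 mol


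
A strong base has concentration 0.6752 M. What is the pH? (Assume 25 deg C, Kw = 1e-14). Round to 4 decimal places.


A strong base dissociates completely, so [OH-] equals the given concentration.
pOH = -log10([OH-]) = -log10(0.6752) = 0.170568
pH = 14 - pOH = 14 - 0.170568
pH = 13.829432, rounded to 4 dp:

13.8294
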